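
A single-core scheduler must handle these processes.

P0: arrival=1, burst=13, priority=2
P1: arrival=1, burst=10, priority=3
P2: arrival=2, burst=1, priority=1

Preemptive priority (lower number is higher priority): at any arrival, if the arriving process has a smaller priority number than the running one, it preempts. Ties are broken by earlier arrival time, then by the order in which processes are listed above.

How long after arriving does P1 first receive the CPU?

14

Gantt: | idle 0-1 | P0 1-2 | P2 2-3 | P0 3-15 | P1 15-25 |
Completion: P0=15  P1=25  P2=3
Turnaround (C−A): P0=14  P1=24  P2=1
Response(P1) = first start − arrival = 15 − 1 = 14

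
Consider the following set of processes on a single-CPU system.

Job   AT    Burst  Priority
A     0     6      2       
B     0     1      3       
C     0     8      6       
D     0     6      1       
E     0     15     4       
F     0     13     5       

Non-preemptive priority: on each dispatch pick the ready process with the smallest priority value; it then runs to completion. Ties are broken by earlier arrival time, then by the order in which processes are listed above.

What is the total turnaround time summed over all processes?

Timeline: | D 0-6 | A 6-12 | B 12-13 | E 13-28 | F 28-41 | C 41-49 |
Completion: A=12  B=13  C=49  D=6  E=28  F=41
Turnaround = completion − arrival: A=12, B=13, C=49, D=6, E=28, F=41
Total turnaround = 12 + 13 + 49 + 6 + 28 + 41 = 149

149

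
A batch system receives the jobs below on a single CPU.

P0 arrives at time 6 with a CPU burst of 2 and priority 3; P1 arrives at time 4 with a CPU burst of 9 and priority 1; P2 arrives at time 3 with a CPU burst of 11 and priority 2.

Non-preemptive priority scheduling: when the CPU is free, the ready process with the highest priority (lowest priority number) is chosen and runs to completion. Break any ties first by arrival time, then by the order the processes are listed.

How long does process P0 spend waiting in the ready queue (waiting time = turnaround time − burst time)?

Timeline: | idle 0-3 | P2 3-14 | P1 14-23 | P0 23-25 |
Completion: P0=25  P1=23  P2=14
Turnaround (C−A): P0=19  P1=19  P2=11
Waiting(P0) = turnaround − burst = 19 − 2 = 17

17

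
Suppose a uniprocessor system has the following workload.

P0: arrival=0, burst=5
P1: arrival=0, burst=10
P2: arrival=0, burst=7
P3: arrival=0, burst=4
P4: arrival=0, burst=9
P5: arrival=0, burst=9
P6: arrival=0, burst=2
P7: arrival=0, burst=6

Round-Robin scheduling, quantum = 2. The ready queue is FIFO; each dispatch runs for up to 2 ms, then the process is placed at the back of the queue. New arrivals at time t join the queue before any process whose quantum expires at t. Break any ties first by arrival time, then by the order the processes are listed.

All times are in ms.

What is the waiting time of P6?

12

Schedule: | P0 0-2 | P1 2-4 | P2 4-6 | P3 6-8 | P4 8-10 | P5 10-12 | P6 12-14 | P7 14-16 | P0 16-18 | P1 18-20 | P2 20-22 | P3 22-24 | P4 24-26 | P5 26-28 | P7 28-30 | P0 30-31 | P1 31-33 | P2 33-35 | P4 35-37 | P5 37-39 | P7 39-41 | P1 41-43 | P2 43-44 | P4 44-46 | P5 46-48 | P1 48-50 | P4 50-51 | P5 51-52 |
Completion: P0=31  P1=50  P2=44  P3=24  P4=51  P5=52  P6=14  P7=41
Turnaround (C−A): P0=31  P1=50  P2=44  P3=24  P4=51  P5=52  P6=14  P7=41
Waiting(P6) = turnaround − burst = 14 − 2 = 12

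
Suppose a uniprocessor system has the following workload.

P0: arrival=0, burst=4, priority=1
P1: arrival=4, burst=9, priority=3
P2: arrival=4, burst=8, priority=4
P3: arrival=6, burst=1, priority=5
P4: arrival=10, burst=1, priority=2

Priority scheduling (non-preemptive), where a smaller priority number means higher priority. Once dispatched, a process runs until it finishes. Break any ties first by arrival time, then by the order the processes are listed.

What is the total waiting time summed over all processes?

29

Timeline: | P0 0-4 | P1 4-13 | P4 13-14 | P2 14-22 | P3 22-23 |
Completion: P0=4  P1=13  P2=22  P3=23  P4=14
Turnaround (C−A): P0=4  P1=9  P2=18  P3=17  P4=4
Waiting = turnaround − burst: P0=0, P1=0, P2=10, P3=16, P4=3
Total waiting = 0 + 0 + 10 + 16 + 3 = 29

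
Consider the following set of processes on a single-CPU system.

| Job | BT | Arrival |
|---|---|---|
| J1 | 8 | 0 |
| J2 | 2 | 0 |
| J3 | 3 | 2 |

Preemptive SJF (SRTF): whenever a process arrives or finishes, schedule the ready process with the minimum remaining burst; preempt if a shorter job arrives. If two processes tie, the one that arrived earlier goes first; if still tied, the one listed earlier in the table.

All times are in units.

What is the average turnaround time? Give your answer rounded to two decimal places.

6.00

Timeline: | J2 0-2 | J3 2-5 | J1 5-13 |
Completion: J1=13  J2=2  J3=5
Turnaround (C−A): J1=13  J2=2  J3=3
Turnaround times: J1=13, J2=2, J3=3
Average turnaround = (13+2+3) / 3 = 18/3 = 6.00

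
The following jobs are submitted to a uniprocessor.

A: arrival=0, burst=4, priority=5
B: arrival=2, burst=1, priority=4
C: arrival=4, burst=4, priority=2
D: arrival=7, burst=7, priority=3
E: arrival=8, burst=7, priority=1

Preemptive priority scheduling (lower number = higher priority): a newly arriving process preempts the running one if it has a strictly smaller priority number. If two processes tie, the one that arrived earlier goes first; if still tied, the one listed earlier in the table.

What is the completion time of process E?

Timeline: | A 0-2 | B 2-3 | A 3-4 | C 4-8 | E 8-15 | D 15-22 | A 22-23 |
Completion: A=23  B=3  C=8  D=22  E=15

15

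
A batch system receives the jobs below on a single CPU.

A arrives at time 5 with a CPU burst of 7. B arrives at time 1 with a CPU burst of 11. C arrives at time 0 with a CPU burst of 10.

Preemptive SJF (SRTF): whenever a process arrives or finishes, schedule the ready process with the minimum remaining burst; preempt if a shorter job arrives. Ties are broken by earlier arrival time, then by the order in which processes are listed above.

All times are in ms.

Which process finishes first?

Schedule: | C 0-10 | A 10-17 | B 17-28 |
Completion: A=17  B=28  C=10
Turnaround (C−A): A=12  B=27  C=10
Finish order: C → A → B

C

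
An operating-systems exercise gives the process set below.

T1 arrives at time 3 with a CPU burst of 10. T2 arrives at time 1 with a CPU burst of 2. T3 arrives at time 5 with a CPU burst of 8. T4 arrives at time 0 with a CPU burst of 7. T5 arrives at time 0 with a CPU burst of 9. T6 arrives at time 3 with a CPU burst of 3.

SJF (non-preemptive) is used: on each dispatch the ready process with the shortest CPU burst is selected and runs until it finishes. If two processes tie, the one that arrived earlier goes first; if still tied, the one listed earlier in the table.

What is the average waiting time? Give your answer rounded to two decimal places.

Timeline: | T4 0-7 | T2 7-9 | T6 9-12 | T3 12-20 | T5 20-29 | T1 29-39 |
Completion: T1=39  T2=9  T3=20  T4=7  T5=29  T6=12
Waiting times: T1=26, T2=6, T3=7, T4=0, T5=20, T6=6
Average waiting = (26+6+7+0+20+6) / 6 = 65/6 = 10.83

10.83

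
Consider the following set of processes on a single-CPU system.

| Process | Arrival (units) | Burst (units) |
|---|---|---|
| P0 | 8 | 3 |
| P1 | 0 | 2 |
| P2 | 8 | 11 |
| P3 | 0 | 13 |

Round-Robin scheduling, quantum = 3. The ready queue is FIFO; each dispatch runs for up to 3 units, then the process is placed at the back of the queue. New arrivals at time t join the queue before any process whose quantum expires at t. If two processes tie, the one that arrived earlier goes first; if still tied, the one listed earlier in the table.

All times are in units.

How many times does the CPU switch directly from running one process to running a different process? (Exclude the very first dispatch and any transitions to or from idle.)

9

Gantt: | P1 0-2 | P3 2-8 | P0 8-11 | P2 11-14 | P3 14-17 | P2 17-20 | P3 20-23 | P2 23-26 | P3 26-27 | P2 27-29 |
Completion: P0=11  P1=2  P2=29  P3=27
Turnaround (C−A): P0=3  P1=2  P2=21  P3=27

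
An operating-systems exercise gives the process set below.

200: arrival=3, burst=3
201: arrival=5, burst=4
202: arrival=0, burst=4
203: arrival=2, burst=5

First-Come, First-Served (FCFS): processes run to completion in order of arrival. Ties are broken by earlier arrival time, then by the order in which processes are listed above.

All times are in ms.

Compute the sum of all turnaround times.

Gantt: | 202 0-4 | 203 4-9 | 200 9-12 | 201 12-16 |
Completion: 200=12  201=16  202=4  203=9
Turnaround (C−A): 200=9  201=11  202=4  203=7
Turnaround = completion − arrival: 200=9, 201=11, 202=4, 203=7
Total turnaround = 9 + 11 + 4 + 7 = 31

31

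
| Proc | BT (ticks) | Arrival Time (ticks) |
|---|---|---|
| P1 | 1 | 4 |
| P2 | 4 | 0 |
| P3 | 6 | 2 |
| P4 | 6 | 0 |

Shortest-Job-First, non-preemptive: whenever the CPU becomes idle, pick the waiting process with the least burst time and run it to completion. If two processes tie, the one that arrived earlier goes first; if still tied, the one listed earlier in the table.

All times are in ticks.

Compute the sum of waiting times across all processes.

Gantt: | P2 0-4 | P1 4-5 | P4 5-11 | P3 11-17 |
Completion: P1=5  P2=4  P3=17  P4=11
Turnaround (C−A): P1=1  P2=4  P3=15  P4=11
Waiting = turnaround − burst: P1=0, P2=0, P3=9, P4=5
Total waiting = 0 + 0 + 9 + 5 = 14

14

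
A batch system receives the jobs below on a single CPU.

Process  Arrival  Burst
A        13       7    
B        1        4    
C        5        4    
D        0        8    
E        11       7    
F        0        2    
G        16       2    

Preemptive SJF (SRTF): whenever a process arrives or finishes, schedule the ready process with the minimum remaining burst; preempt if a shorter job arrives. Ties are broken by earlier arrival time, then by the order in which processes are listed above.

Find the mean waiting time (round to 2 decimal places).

Gantt: | F 0-2 | B 2-6 | C 6-10 | D 10-18 | G 18-20 | E 20-27 | A 27-34 |
Completion: A=34  B=6  C=10  D=18  E=27  F=2  G=20
Turnaround (C−A): A=21  B=5  C=5  D=18  E=16  F=2  G=4
Waiting times: A=14, B=1, C=1, D=10, E=9, F=0, G=2
Average waiting = (14+1+1+10+9+0+2) / 7 = 37/7 = 5.29

5.29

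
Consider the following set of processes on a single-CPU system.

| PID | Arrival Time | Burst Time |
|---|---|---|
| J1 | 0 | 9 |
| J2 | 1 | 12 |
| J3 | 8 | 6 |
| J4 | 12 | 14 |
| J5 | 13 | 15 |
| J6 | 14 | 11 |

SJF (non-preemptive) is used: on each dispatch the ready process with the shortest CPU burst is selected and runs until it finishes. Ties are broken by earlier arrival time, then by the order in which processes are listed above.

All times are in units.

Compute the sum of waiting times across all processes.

Gantt: | J1 0-9 | J3 9-15 | J6 15-26 | J2 26-38 | J4 38-52 | J5 52-67 |
Completion: J1=9  J2=38  J3=15  J4=52  J5=67  J6=26
Waiting = turnaround − burst: J1=0, J2=25, J3=1, J4=26, J5=39, J6=1
Total waiting = 0 + 25 + 1 + 26 + 39 + 1 = 92

92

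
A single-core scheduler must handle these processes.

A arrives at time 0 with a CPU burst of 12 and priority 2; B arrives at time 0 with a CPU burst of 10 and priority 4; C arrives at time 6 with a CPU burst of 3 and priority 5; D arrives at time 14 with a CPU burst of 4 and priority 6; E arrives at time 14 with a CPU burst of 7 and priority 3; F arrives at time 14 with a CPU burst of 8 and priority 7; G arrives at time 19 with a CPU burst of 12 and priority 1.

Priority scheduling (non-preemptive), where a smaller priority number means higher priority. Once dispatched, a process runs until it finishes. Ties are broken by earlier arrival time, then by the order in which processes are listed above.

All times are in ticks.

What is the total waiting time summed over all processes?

134

Timeline: | A 0-12 | B 12-22 | G 22-34 | E 34-41 | C 41-44 | D 44-48 | F 48-56 |
Completion: A=12  B=22  C=44  D=48  E=41  F=56  G=34
Turnaround (C−A): A=12  B=22  C=38  D=34  E=27  F=42  G=15
Waiting = turnaround − burst: A=0, B=12, C=35, D=30, E=20, F=34, G=3
Total waiting = 0 + 12 + 35 + 30 + 20 + 34 + 3 = 134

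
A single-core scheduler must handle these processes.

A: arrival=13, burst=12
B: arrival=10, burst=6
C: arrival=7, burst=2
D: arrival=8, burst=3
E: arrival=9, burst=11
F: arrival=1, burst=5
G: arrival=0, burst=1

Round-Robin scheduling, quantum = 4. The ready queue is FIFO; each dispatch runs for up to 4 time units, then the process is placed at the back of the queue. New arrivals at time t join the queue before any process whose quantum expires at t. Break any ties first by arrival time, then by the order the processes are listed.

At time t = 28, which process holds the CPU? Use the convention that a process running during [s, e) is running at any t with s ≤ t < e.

B

Gantt: | G 0-1 | F 1-6 | idle 6-7 | C 7-9 | D 9-12 | E 12-16 | B 16-20 | A 20-24 | E 24-28 | B 28-30 | A 30-34 | E 34-37 | A 37-41 |
Completion: A=41  B=30  C=9  D=12  E=37  F=6  G=1
Turnaround (C−A): A=28  B=20  C=2  D=4  E=28  F=5  G=1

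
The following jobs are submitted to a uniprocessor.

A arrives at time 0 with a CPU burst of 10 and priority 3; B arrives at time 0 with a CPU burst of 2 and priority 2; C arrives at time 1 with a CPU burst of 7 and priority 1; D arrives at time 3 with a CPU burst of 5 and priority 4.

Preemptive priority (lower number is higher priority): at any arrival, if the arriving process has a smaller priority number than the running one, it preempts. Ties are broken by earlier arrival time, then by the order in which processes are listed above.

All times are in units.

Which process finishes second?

B

Timeline: | B 0-1 | C 1-8 | B 8-9 | A 9-19 | D 19-24 |
Completion: A=19  B=9  C=8  D=24
Turnaround (C−A): A=19  B=9  C=7  D=21
Finish order: C → B → A → D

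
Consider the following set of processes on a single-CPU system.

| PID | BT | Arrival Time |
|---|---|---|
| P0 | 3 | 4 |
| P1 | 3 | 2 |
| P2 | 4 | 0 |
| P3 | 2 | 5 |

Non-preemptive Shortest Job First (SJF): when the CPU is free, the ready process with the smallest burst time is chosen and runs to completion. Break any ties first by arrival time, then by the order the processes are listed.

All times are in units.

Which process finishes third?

P3

Gantt: | P2 0-4 | P1 4-7 | P3 7-9 | P0 9-12 |
Completion: P0=12  P1=7  P2=4  P3=9
Turnaround (C−A): P0=8  P1=5  P2=4  P3=4
Finish order: P2 → P1 → P3 → P0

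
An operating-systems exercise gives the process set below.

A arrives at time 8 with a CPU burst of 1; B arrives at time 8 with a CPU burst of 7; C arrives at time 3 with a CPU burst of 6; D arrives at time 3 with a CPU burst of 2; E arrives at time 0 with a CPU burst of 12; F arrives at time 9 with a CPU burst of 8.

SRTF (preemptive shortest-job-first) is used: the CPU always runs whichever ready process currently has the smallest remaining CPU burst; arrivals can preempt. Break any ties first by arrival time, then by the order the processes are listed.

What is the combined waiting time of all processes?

41

Gantt: | E 0-3 | D 3-5 | C 5-8 | A 8-9 | C 9-12 | B 12-19 | F 19-27 | E 27-36 |
Completion: A=9  B=19  C=12  D=5  E=36  F=27
Waiting = turnaround − burst: A=0, B=4, C=3, D=0, E=24, F=10
Total waiting = 0 + 4 + 3 + 0 + 24 + 10 = 41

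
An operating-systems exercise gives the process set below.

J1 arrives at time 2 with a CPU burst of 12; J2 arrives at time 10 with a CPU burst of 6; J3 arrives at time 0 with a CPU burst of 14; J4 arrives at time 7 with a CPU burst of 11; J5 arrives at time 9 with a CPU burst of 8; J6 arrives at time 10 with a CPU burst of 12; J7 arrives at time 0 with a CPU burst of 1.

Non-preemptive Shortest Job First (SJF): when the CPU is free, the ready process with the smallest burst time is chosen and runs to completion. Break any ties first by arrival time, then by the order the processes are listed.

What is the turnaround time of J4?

33

Schedule: | J7 0-1 | J3 1-15 | J2 15-21 | J5 21-29 | J4 29-40 | J1 40-52 | J6 52-64 |
Completion: J1=52  J2=21  J3=15  J4=40  J5=29  J6=64  J7=1
Turnaround(J4) = completion − arrival = 40 − 7 = 33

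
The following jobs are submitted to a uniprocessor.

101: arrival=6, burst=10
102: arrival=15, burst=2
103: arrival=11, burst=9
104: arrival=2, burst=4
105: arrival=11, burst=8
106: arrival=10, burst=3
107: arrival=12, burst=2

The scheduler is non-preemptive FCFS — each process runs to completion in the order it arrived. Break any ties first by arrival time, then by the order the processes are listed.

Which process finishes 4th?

103

Schedule: | idle 0-2 | 104 2-6 | 101 6-16 | 106 16-19 | 103 19-28 | 105 28-36 | 107 36-38 | 102 38-40 |
Completion: 101=16  102=40  103=28  104=6  105=36  106=19  107=38
Turnaround (C−A): 101=10  102=25  103=17  104=4  105=25  106=9  107=26
Finish order: 104 → 101 → 106 → 103 → 105 → 107 → 102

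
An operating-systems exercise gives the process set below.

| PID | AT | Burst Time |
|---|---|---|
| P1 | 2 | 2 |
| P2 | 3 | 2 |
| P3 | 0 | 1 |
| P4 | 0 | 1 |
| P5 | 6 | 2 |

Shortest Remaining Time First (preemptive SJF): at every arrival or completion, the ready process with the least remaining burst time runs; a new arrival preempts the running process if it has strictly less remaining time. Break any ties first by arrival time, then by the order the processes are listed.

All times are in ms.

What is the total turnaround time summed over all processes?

10

Schedule: | P3 0-1 | P4 1-2 | P1 2-4 | P2 4-6 | P5 6-8 |
Completion: P1=4  P2=6  P3=1  P4=2  P5=8
Turnaround = completion − arrival: P1=2, P2=3, P3=1, P4=2, P5=2
Total turnaround = 2 + 3 + 1 + 2 + 2 = 10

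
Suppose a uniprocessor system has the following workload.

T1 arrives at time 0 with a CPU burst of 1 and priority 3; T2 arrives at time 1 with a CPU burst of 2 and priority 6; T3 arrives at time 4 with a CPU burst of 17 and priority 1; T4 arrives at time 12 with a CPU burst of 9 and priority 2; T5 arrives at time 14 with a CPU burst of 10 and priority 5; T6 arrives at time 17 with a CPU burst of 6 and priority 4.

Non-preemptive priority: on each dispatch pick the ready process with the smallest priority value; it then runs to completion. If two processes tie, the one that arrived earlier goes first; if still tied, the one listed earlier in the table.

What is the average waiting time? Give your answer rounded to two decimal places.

Gantt: | T1 0-1 | T2 1-3 | idle 3-4 | T3 4-21 | T4 21-30 | T6 30-36 | T5 36-46 |
Completion: T1=1  T2=3  T3=21  T4=30  T5=46  T6=36
Waiting times: T1=0, T2=0, T3=0, T4=9, T5=22, T6=13
Average waiting = (0+0+0+9+22+13) / 6 = 44/6 = 7.33

7.33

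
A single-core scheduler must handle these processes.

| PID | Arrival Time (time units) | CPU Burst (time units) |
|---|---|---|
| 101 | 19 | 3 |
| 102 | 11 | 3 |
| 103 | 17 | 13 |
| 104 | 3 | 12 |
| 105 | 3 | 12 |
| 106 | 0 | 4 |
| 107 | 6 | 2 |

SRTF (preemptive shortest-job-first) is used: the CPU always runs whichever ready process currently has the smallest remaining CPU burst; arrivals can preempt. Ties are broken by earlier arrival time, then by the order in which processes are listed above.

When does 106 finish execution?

Schedule: | 106 0-4 | 104 4-6 | 107 6-8 | 104 8-11 | 102 11-14 | 104 14-21 | 101 21-24 | 105 24-36 | 103 36-49 |
Completion: 101=24  102=14  103=49  104=21  105=36  106=4  107=8
Turnaround (C−A): 101=5  102=3  103=32  104=18  105=33  106=4  107=2

4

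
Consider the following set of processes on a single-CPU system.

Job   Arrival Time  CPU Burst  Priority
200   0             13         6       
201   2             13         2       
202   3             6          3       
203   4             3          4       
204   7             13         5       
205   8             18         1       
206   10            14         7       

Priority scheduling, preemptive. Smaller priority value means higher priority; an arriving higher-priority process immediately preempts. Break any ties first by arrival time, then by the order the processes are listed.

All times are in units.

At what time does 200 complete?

66

Timeline: | 200 0-2 | 201 2-8 | 205 8-26 | 201 26-33 | 202 33-39 | 203 39-42 | 204 42-55 | 200 55-66 | 206 66-80 |
Completion: 200=66  201=33  202=39  203=42  204=55  205=26  206=80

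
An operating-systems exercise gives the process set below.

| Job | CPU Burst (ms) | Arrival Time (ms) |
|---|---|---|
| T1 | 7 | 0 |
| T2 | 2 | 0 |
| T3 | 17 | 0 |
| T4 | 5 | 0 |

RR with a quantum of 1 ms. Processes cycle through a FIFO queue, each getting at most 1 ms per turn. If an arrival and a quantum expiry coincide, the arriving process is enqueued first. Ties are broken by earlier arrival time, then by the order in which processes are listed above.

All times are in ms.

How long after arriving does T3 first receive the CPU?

2

Timeline: | T1 0-1 | T2 1-2 | T3 2-3 | T4 3-4 | T1 4-5 | T2 5-6 | T3 6-7 | T4 7-8 | T1 8-9 | T3 9-10 | T4 10-11 | T1 11-12 | T3 12-13 | T4 13-14 | T1 14-15 | T3 15-16 | T4 16-17 | T1 17-18 | T3 18-19 | T1 19-20 | T3 20-31 |
Completion: T1=20  T2=6  T3=31  T4=17
Turnaround (C−A): T1=20  T2=6  T3=31  T4=17
Response(T3) = first start − arrival = 2 − 0 = 2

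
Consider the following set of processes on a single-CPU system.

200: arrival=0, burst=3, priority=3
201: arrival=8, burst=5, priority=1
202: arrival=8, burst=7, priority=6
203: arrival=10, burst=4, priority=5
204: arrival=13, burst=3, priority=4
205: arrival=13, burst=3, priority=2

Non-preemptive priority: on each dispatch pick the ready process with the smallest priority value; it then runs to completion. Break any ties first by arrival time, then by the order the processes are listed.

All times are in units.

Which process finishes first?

200

Timeline: | 200 0-3 | idle 3-8 | 201 8-13 | 205 13-16 | 204 16-19 | 203 19-23 | 202 23-30 |
Completion: 200=3  201=13  202=30  203=23  204=19  205=16
Turnaround (C−A): 200=3  201=5  202=22  203=13  204=6  205=3
Finish order: 200 → 201 → 205 → 204 → 203 → 202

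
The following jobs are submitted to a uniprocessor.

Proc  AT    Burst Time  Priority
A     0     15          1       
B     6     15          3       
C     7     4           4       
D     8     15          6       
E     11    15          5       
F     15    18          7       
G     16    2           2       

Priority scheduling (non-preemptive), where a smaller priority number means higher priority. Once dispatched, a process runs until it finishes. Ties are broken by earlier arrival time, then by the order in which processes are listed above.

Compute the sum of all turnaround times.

251

Gantt: | A 0-15 | B 15-30 | G 30-32 | C 32-36 | E 36-51 | D 51-66 | F 66-84 |
Completion: A=15  B=30  C=36  D=66  E=51  F=84  G=32
Turnaround = completion − arrival: A=15, B=24, C=29, D=58, E=40, F=69, G=16
Total turnaround = 15 + 24 + 29 + 58 + 40 + 69 + 16 = 251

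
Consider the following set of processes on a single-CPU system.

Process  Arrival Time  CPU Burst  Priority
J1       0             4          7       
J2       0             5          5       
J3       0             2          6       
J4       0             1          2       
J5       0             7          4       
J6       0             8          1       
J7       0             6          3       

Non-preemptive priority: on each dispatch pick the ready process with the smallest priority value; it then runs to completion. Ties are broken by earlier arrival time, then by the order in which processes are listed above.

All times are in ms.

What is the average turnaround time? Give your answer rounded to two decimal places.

20.43

Gantt: | J6 0-8 | J4 8-9 | J7 9-15 | J5 15-22 | J2 22-27 | J3 27-29 | J1 29-33 |
Completion: J1=33  J2=27  J3=29  J4=9  J5=22  J6=8  J7=15
Turnaround (C−A): J1=33  J2=27  J3=29  J4=9  J5=22  J6=8  J7=15
Turnaround times: J1=33, J2=27, J3=29, J4=9, J5=22, J6=8, J7=15
Average turnaround = (33+27+29+9+22+8+15) / 7 = 143/7 = 20.43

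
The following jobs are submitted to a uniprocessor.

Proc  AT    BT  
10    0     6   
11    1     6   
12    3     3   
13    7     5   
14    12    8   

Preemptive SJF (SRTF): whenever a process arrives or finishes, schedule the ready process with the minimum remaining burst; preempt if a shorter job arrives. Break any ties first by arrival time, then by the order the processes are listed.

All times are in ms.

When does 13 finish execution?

14

Gantt: | 10 0-6 | 12 6-9 | 13 9-14 | 11 14-20 | 14 20-28 |
Completion: 10=6  11=20  12=9  13=14  14=28
Turnaround (C−A): 10=6  11=19  12=6  13=7  14=16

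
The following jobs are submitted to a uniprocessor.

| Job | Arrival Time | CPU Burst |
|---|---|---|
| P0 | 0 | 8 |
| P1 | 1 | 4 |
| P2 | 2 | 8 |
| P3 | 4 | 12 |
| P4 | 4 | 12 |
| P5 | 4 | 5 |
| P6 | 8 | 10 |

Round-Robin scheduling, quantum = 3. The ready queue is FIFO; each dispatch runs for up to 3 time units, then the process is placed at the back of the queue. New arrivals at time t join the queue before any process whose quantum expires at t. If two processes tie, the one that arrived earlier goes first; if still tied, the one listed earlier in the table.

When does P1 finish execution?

Gantt: | P0 0-3 | P1 3-6 | P2 6-9 | P0 9-12 | P3 12-15 | P4 15-18 | P5 18-21 | P1 21-22 | P6 22-25 | P2 25-28 | P0 28-30 | P3 30-33 | P4 33-36 | P5 36-38 | P6 38-41 | P2 41-43 | P3 43-46 | P4 46-49 | P6 49-52 | P3 52-55 | P4 55-58 | P6 58-59 |
Completion: P0=30  P1=22  P2=43  P3=55  P4=58  P5=38  P6=59

22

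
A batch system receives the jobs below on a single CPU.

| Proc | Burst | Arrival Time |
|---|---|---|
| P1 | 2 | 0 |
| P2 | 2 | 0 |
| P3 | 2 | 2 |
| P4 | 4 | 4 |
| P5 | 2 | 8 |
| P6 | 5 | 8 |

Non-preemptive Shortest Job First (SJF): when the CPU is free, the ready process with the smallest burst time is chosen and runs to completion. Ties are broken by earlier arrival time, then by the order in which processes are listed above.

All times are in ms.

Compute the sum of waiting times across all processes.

12

Timeline: | P1 0-2 | P2 2-4 | P3 4-6 | P4 6-10 | P5 10-12 | P6 12-17 |
Completion: P1=2  P2=4  P3=6  P4=10  P5=12  P6=17
Waiting = turnaround − burst: P1=0, P2=2, P3=2, P4=2, P5=2, P6=4
Total waiting = 0 + 2 + 2 + 2 + 2 + 4 = 12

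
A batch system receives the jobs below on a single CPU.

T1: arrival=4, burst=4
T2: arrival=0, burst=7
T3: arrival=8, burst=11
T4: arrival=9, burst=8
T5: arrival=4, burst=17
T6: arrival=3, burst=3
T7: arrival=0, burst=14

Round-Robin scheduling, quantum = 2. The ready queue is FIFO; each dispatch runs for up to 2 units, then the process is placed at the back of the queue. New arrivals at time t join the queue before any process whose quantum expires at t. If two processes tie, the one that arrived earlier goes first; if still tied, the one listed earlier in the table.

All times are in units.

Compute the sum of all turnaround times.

Gantt: | T2 0-2 | T7 2-4 | T2 4-6 | T6 6-8 | T1 8-10 | T5 10-12 | T7 12-14 | T2 14-16 | T3 16-18 | T6 18-19 | T4 19-21 | T1 21-23 | T5 23-25 | T7 25-27 | T2 27-28 | T3 28-30 | T4 30-32 | T5 32-34 | T7 34-36 | T3 36-38 | T4 38-40 | T5 40-42 | T7 42-44 | T3 44-46 | T4 46-48 | T5 48-50 | T7 50-52 | T3 52-54 | T5 54-56 | T7 56-58 | T3 58-59 | T5 59-64 |
Completion: T1=23  T2=28  T3=59  T4=48  T5=64  T6=19  T7=58
Turnaround = completion − arrival: T1=19, T2=28, T3=51, T4=39, T5=60, T6=16, T7=58
Total turnaround = 19 + 28 + 51 + 39 + 60 + 16 + 58 = 271

271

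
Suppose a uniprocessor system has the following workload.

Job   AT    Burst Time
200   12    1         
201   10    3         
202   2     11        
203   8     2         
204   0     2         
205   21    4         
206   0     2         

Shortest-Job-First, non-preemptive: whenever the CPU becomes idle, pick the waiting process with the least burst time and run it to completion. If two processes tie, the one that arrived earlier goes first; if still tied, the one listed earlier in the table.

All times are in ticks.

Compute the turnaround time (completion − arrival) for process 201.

11

Timeline: | 204 0-2 | 206 2-4 | 202 4-15 | 200 15-16 | 203 16-18 | 201 18-21 | 205 21-25 |
Completion: 200=16  201=21  202=15  203=18  204=2  205=25  206=4
Turnaround (C−A): 200=4  201=11  202=13  203=10  204=2  205=4  206=4
Turnaround(201) = completion − arrival = 21 − 10 = 11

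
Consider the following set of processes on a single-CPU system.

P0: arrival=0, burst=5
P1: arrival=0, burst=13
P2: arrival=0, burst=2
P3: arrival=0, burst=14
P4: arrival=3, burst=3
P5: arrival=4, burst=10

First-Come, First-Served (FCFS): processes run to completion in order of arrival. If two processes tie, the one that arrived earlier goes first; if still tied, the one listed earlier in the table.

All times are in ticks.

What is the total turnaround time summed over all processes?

154

Schedule: | P0 0-5 | P1 5-18 | P2 18-20 | P3 20-34 | P4 34-37 | P5 37-47 |
Completion: P0=5  P1=18  P2=20  P3=34  P4=37  P5=47
Turnaround (C−A): P0=5  P1=18  P2=20  P3=34  P4=34  P5=43
Turnaround = completion − arrival: P0=5, P1=18, P2=20, P3=34, P4=34, P5=43
Total turnaround = 5 + 18 + 20 + 34 + 34 + 43 = 154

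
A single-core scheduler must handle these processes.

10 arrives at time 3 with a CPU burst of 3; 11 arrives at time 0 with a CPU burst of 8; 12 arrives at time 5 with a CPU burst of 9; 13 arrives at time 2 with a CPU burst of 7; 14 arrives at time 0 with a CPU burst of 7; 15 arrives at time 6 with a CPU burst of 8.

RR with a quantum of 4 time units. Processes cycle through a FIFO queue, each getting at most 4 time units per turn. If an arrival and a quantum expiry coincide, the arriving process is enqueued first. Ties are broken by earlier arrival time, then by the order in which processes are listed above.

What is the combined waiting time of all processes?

122

Gantt: | 11 0-4 | 14 4-8 | 13 8-12 | 10 12-15 | 11 15-19 | 12 19-23 | 15 23-27 | 14 27-30 | 13 30-33 | 12 33-37 | 15 37-41 | 12 41-42 |
Completion: 10=15  11=19  12=42  13=33  14=30  15=41
Turnaround (C−A): 10=12  11=19  12=37  13=31  14=30  15=35
Waiting = turnaround − burst: 10=9, 11=11, 12=28, 13=24, 14=23, 15=27
Total waiting = 9 + 11 + 28 + 24 + 23 + 27 = 122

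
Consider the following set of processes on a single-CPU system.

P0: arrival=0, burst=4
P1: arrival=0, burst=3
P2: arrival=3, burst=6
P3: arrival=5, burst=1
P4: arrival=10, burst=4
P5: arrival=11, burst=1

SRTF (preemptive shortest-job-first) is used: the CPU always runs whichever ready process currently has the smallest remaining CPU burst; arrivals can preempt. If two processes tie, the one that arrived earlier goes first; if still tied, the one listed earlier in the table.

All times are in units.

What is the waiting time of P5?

0

Gantt: | P1 0-3 | P0 3-5 | P3 5-6 | P0 6-8 | P2 8-11 | P5 11-12 | P2 12-15 | P4 15-19 |
Completion: P0=8  P1=3  P2=15  P3=6  P4=19  P5=12
Turnaround (C−A): P0=8  P1=3  P2=12  P3=1  P4=9  P5=1
Waiting(P5) = turnaround − burst = 1 − 1 = 0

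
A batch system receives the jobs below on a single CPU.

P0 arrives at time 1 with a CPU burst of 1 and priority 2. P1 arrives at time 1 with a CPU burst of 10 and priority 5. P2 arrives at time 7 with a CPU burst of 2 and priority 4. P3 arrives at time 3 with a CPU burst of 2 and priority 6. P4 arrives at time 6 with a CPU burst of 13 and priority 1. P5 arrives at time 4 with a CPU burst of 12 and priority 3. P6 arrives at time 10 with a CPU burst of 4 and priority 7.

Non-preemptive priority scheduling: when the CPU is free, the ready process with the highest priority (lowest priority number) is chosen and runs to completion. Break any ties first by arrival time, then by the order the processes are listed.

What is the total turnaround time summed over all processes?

169

Gantt: | idle 0-1 | P0 1-2 | P1 2-12 | P4 12-25 | P5 25-37 | P2 37-39 | P3 39-41 | P6 41-45 |
Completion: P0=2  P1=12  P2=39  P3=41  P4=25  P5=37  P6=45
Turnaround = completion − arrival: P0=1, P1=11, P2=32, P3=38, P4=19, P5=33, P6=35
Total turnaround = 1 + 11 + 32 + 38 + 19 + 33 + 35 = 169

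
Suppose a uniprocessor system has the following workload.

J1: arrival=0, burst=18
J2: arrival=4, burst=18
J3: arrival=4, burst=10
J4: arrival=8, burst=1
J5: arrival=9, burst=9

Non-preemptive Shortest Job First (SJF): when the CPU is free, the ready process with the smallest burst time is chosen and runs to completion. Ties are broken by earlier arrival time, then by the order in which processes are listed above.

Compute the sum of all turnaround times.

134

Gantt: | J1 0-18 | J4 18-19 | J5 19-28 | J3 28-38 | J2 38-56 |
Completion: J1=18  J2=56  J3=38  J4=19  J5=28
Turnaround (C−A): J1=18  J2=52  J3=34  J4=11  J5=19
Turnaround = completion − arrival: J1=18, J2=52, J3=34, J4=11, J5=19
Total turnaround = 18 + 52 + 34 + 11 + 19 = 134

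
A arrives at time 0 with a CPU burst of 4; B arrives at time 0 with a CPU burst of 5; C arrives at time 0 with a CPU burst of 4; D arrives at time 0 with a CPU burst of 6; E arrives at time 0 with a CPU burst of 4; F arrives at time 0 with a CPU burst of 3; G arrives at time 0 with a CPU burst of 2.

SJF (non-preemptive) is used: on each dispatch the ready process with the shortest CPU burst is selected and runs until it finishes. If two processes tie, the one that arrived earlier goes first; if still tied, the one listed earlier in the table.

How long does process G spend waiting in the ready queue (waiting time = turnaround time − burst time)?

Timeline: | G 0-2 | F 2-5 | A 5-9 | C 9-13 | E 13-17 | B 17-22 | D 22-28 |
Completion: A=9  B=22  C=13  D=28  E=17  F=5  G=2
Turnaround (C−A): A=9  B=22  C=13  D=28  E=17  F=5  G=2
Waiting(G) = turnaround − burst = 2 − 2 = 0

0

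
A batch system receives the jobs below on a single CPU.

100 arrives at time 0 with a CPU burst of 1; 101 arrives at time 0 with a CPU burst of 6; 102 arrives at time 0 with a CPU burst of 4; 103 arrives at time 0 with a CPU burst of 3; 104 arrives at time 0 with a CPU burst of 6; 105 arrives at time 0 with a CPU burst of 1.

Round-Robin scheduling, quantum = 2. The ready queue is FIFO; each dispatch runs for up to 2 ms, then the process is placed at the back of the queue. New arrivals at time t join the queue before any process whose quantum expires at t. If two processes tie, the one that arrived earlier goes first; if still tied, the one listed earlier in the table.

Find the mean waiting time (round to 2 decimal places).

Timeline: | 100 0-1 | 101 1-3 | 102 3-5 | 103 5-7 | 104 7-9 | 105 9-10 | 101 10-12 | 102 12-14 | 103 14-15 | 104 15-17 | 101 17-19 | 104 19-21 |
Completion: 100=1  101=19  102=14  103=15  104=21  105=10
Turnaround (C−A): 100=1  101=19  102=14  103=15  104=21  105=10
Waiting times: 100=0, 101=13, 102=10, 103=12, 104=15, 105=9
Average waiting = (0+13+10+12+15+9) / 6 = 59/6 = 9.83

9.83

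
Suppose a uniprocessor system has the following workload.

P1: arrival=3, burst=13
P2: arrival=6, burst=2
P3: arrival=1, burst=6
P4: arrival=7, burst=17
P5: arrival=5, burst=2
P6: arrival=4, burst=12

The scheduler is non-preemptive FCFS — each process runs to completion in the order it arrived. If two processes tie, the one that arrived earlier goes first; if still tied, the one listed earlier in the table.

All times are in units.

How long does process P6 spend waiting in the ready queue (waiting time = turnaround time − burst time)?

Gantt: | idle 0-1 | P3 1-7 | P1 7-20 | P6 20-32 | P5 32-34 | P2 34-36 | P4 36-53 |
Completion: P1=20  P2=36  P3=7  P4=53  P5=34  P6=32
Turnaround (C−A): P1=17  P2=30  P3=6  P4=46  P5=29  P6=28
Waiting(P6) = turnaround − burst = 28 − 12 = 16

16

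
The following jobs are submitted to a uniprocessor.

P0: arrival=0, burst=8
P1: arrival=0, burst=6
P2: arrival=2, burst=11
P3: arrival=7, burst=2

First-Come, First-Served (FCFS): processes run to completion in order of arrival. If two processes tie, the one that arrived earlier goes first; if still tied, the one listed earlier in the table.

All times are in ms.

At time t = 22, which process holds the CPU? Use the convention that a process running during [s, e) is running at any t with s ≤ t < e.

Gantt: | P0 0-8 | P1 8-14 | P2 14-25 | P3 25-27 |
Completion: P0=8  P1=14  P2=25  P3=27

P2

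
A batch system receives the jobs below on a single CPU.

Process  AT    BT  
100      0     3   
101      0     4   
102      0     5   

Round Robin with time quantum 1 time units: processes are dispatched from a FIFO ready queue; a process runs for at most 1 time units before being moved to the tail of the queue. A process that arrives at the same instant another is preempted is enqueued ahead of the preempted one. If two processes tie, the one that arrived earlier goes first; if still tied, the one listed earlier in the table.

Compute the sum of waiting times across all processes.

17

Timeline: | 100 0-1 | 101 1-2 | 102 2-3 | 100 3-4 | 101 4-5 | 102 5-6 | 100 6-7 | 101 7-8 | 102 8-9 | 101 9-10 | 102 10-12 |
Completion: 100=7  101=10  102=12
Turnaround (C−A): 100=7  101=10  102=12
Waiting = turnaround − burst: 100=4, 101=6, 102=7
Total waiting = 4 + 6 + 7 = 17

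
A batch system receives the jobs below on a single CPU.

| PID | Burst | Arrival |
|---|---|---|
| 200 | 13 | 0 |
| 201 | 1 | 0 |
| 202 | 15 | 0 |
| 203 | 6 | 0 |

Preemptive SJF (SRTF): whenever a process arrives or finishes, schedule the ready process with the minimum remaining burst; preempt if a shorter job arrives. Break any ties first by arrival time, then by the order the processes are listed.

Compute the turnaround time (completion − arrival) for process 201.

1

Gantt: | 201 0-1 | 203 1-7 | 200 7-20 | 202 20-35 |
Completion: 200=20  201=1  202=35  203=7
Turnaround(201) = completion − arrival = 1 − 0 = 1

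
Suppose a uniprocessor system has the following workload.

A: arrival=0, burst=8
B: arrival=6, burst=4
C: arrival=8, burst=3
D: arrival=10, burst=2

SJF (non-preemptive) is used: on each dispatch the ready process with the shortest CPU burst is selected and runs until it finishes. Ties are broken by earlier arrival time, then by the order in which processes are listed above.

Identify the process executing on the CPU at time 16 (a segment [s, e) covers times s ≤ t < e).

B

Schedule: | A 0-8 | C 8-11 | D 11-13 | B 13-17 |
Completion: A=8  B=17  C=11  D=13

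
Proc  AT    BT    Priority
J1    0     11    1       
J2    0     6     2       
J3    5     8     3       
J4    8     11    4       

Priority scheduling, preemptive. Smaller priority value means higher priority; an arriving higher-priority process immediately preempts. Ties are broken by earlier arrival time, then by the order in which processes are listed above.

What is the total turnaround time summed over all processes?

76

Schedule: | J1 0-11 | J2 11-17 | J3 17-25 | J4 25-36 |
Completion: J1=11  J2=17  J3=25  J4=36
Turnaround = completion − arrival: J1=11, J2=17, J3=20, J4=28
Total turnaround = 11 + 17 + 20 + 28 = 76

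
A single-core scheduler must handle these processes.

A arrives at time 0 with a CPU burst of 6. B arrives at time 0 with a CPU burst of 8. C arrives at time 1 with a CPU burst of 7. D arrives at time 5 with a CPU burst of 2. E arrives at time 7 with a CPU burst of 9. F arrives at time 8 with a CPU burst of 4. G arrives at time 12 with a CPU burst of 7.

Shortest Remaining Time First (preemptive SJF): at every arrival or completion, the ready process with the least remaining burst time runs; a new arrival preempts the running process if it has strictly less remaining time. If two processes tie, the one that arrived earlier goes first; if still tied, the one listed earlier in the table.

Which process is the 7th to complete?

E

Schedule: | A 0-6 | D 6-8 | F 8-12 | C 12-19 | G 19-26 | B 26-34 | E 34-43 |
Completion: A=6  B=34  C=19  D=8  E=43  F=12  G=26
Turnaround (C−A): A=6  B=34  C=18  D=3  E=36  F=4  G=14
Finish order: A → D → F → C → G → B → E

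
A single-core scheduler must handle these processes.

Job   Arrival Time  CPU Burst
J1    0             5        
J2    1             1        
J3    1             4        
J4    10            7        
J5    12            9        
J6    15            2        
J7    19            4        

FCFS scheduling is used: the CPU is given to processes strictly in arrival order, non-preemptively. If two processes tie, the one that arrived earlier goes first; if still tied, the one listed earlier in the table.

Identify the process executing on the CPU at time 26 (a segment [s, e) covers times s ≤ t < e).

J6

Timeline: | J1 0-5 | J2 5-6 | J3 6-10 | J4 10-17 | J5 17-26 | J6 26-28 | J7 28-32 |
Completion: J1=5  J2=6  J3=10  J4=17  J5=26  J6=28  J7=32
Turnaround (C−A): J1=5  J2=5  J3=9  J4=7  J5=14  J6=13  J7=13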